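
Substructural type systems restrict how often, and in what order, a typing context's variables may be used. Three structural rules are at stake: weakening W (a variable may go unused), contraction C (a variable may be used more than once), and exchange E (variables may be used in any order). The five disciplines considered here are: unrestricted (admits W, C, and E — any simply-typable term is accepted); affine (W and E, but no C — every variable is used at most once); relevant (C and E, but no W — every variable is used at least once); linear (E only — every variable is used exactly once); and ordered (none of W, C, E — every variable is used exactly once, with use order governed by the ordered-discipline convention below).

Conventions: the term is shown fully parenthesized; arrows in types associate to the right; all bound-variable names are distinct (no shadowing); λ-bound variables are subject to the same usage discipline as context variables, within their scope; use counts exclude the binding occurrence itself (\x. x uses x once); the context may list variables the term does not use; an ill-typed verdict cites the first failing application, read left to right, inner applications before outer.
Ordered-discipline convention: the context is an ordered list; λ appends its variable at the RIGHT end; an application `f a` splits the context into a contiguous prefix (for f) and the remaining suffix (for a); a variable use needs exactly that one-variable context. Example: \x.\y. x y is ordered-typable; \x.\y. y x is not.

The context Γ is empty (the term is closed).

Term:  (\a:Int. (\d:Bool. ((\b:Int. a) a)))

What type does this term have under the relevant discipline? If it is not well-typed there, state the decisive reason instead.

not well-typed under relevant — unused: d, b — weakening required
counts: a (bound): 2; d (bound): 0; b (bound): 0
order of uses: a, a
typing: well-typed at Int -> Bool -> Int
across the five disciplines: ordered ✗; linear ✗; affine ✗; relevant ✗; unrestricted ✓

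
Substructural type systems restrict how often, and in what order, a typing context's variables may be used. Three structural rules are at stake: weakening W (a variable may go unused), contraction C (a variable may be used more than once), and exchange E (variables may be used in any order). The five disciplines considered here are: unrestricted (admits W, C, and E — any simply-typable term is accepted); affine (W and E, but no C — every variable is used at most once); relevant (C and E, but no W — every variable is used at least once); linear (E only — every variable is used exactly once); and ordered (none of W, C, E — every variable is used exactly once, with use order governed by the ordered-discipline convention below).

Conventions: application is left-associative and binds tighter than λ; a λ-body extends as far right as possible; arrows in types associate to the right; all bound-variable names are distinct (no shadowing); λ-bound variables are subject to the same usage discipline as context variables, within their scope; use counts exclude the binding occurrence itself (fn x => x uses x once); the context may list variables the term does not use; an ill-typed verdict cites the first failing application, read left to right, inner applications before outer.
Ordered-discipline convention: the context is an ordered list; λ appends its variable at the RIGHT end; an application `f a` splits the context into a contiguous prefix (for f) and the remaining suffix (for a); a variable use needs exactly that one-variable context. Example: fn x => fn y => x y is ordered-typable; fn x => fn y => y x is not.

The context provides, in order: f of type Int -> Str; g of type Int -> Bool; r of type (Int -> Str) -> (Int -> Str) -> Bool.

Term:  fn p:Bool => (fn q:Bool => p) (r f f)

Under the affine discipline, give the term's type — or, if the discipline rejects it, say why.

not well-typed under affine — uses contraction: f ×2
use counts: f: 2, g: 0, r: 1, p [bound]: 1, q [bound]: 0
use order (left to right): p, r, f, f
typing: well-typed — term : Bool -> Bool
per-discipline verdicts: ordered ✗ · linear ✗ · affine ✗ · relevant ✗ · unrestricted ✓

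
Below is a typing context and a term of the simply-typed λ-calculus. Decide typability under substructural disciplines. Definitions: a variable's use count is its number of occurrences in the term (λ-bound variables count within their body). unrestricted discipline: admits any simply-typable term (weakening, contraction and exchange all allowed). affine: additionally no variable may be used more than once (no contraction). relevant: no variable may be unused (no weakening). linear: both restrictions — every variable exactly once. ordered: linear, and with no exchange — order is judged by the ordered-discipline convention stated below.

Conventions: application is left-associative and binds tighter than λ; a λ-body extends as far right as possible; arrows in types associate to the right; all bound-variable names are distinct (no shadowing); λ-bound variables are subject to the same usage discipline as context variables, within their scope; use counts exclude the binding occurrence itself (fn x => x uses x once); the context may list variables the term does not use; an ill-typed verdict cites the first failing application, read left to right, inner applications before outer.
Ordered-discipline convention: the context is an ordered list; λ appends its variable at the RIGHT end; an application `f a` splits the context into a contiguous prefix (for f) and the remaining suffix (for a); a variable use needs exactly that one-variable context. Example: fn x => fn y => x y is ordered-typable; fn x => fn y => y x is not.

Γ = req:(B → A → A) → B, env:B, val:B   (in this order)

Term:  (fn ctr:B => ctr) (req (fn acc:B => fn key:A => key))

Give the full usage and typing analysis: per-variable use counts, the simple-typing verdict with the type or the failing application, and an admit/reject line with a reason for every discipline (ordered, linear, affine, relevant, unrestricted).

variable uses: req=1, env=0, val=0, ctr (bound)=1, acc (bound)=0, key (bound)=1
uses in reading order: ctr, req, key
typing: well-typed at B
ordered: ✗ — unused: env, val, acc — weakening required
linear: ✗ — unused: env, val, acc — weakening required
affine: ✓ — req, env, val, ctr, acc, key: no repeats, contraction unneeded
relevant: ✗ — unused: env, val, acc — weakening required
unrestricted: ✓ — type-checks (B) and nothing is barred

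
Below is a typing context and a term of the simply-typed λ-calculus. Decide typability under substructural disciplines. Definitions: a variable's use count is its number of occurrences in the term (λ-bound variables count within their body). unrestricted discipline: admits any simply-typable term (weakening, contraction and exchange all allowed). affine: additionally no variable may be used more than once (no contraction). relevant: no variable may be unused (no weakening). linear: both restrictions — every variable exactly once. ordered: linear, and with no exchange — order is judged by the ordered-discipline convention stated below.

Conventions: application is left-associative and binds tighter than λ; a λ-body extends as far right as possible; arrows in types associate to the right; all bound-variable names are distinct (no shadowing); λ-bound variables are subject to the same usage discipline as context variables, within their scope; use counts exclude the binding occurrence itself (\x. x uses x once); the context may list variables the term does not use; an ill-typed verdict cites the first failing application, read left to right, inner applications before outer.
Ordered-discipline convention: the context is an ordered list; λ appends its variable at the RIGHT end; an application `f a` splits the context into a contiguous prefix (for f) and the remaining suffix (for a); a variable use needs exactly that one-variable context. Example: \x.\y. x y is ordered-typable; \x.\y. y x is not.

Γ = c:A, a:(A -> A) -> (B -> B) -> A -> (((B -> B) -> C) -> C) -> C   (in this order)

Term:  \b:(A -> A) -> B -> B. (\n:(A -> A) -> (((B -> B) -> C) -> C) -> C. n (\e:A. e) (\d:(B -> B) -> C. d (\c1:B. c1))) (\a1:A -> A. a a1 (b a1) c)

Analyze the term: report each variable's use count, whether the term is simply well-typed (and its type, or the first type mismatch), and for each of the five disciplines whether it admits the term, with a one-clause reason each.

counts: c ×1; a ×1; b [bound] ×1; n [bound] ×1; e [bound] ×1; d [bound] ×1; c1 [bound] ×1; a1 [bound] ×2
uses in reading order: n, e, d, c1, a, a1, b, a1, c
typing: the term checks, with type ((A -> A) -> B -> B) -> C
ordered ✗ (needs contraction — a1 ×2)
linear ✗ (needs contraction — a1 ×2)
affine ✗ (needs contraction — a1 ×2)
relevant ✓ (at least one use each (c, a, b, n, e, d, c1, a1))
unrestricted ✓ (simply typable at ((A -> A) -> B -> B) -> C; W, C, E all held)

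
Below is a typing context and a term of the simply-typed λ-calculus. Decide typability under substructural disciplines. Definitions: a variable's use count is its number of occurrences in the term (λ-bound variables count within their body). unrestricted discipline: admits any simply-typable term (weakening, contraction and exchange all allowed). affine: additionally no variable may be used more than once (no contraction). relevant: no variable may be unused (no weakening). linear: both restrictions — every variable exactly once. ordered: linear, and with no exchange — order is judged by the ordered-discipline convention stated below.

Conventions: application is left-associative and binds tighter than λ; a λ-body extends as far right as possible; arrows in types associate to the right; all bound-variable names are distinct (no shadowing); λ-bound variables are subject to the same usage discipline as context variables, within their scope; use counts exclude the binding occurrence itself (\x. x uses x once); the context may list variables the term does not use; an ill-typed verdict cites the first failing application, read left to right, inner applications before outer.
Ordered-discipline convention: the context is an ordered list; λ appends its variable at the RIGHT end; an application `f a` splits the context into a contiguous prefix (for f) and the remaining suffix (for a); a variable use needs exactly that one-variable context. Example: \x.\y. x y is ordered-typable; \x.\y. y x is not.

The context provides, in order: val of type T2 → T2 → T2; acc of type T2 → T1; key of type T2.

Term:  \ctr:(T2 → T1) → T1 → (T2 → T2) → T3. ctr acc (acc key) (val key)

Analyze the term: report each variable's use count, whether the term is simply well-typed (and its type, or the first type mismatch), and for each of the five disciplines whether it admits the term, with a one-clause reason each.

usage: val: 1; acc: 2; key: 2; ctr [bound]: 1
use order (left to right): ctr, acc, acc, key, val, key
typing: the term checks, with type ((T2 → T1) → T1 → (T2 → T2) → T3) → T3
ordered: ✗ — repeated use of acc ×2, key ×2
linear: ✗ — repeated use of acc ×2, key ×2
affine: ✗ — repeated use of acc ×2, key ×2
relevant: ✓ — none of val, acc, key, ctr goes unused
unrestricted: ✓ — typability at ((T2 → T1) → T1 → (T2 → T2) → T3) → T3 is all that's needed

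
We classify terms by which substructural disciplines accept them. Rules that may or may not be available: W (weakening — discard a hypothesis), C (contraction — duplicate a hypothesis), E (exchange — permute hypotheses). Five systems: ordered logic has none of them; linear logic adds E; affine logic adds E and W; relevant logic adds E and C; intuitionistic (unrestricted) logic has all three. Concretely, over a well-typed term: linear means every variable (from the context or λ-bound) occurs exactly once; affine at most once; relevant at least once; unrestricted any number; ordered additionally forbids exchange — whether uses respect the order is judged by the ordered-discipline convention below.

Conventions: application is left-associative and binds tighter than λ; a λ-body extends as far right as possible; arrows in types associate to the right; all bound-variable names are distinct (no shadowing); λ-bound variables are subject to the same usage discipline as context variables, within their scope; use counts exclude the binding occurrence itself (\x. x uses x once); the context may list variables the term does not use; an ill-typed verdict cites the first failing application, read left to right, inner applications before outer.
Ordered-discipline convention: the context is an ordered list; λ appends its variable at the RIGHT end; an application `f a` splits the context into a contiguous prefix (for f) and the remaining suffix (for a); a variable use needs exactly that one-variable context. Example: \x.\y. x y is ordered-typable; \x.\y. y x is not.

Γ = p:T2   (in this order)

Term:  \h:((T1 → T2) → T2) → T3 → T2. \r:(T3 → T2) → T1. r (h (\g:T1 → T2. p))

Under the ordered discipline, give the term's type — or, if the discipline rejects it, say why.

not well-typed under ordered — unused: g — weakening required
counts: p: 1, h [bound]: 1, r [bound]: 1, g [bound]: 0
order of uses: r, h, p
typing: ✓ — (((T1 → T2) → T2) → T3 → T2) → ((T3 → T2) → T1) → T1
summary: ordered ✗; linear ✗; affine ✓; relevant ✗; unrestricted ✓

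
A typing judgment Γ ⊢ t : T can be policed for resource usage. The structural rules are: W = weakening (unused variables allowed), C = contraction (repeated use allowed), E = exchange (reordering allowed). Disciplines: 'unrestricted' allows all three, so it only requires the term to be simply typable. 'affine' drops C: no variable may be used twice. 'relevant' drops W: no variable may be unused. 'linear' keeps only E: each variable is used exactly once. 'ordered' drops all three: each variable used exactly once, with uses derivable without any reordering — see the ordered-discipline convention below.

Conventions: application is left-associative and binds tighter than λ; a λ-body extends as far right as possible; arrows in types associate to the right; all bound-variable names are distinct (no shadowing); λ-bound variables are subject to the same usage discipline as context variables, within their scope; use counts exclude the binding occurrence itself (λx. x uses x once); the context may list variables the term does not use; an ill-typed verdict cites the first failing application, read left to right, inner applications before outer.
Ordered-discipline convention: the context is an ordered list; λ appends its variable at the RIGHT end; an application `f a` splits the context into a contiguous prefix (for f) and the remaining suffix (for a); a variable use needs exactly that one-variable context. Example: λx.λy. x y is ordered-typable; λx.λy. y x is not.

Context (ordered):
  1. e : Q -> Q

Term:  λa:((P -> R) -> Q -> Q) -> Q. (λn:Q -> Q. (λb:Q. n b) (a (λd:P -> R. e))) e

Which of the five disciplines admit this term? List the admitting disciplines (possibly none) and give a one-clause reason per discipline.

admitting disciplines: unrestricted
variable uses: e: 2×, a [bound]: 1×, n [bound]: 1×, b [bound]: 1×, d [bound]: 0×
uses in reading order: n, b, a, e, e
typing: well-typed — term : (((P -> R) -> Q -> Q) -> Q) -> Q
ordered ✗ (needs contraction — e ×2; d left unused)
linear ✗ (needs contraction — e ×2; d left unused)
affine ✗ (needs contraction — e ×2)
relevant ✗ (d left unused)
unrestricted ✓ (well-typed at (((P -> R) -> Q -> Q) -> Q) -> Q; no restrictions here)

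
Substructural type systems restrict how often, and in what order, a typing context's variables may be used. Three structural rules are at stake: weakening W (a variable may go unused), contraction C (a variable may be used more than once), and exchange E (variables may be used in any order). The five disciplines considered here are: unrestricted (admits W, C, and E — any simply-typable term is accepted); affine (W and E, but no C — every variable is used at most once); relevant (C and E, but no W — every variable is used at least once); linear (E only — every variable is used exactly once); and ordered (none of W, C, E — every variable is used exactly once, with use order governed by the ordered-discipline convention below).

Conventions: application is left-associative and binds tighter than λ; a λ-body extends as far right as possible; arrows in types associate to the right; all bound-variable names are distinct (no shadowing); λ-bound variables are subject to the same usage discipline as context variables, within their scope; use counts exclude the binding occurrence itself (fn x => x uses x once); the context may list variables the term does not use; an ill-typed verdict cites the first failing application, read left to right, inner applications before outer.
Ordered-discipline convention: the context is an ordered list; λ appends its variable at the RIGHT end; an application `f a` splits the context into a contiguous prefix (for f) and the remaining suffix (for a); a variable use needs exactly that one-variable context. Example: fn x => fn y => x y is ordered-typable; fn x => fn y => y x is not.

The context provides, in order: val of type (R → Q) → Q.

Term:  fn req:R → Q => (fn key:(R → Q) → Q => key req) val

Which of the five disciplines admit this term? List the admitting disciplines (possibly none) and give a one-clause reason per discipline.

admitted in: linear, affine, relevant, unrestricted
variable uses: val: 1, req (λ-bound): 1, key (λ-bound): 1
order of uses: key, req, val
typing: well-typed — term : (R → Q) → Q
ordered: ✗ — needs exchange: uses follow key, req, val
linear: ✓ — each of val, req, key used exactly once
affine: ✓ — val, req, key: no repeats, contraction unneeded
relevant: ✓ — at least one use each (val, req, key)
unrestricted: ✓ — well-typed at (R → Q) → Q; no restrictions here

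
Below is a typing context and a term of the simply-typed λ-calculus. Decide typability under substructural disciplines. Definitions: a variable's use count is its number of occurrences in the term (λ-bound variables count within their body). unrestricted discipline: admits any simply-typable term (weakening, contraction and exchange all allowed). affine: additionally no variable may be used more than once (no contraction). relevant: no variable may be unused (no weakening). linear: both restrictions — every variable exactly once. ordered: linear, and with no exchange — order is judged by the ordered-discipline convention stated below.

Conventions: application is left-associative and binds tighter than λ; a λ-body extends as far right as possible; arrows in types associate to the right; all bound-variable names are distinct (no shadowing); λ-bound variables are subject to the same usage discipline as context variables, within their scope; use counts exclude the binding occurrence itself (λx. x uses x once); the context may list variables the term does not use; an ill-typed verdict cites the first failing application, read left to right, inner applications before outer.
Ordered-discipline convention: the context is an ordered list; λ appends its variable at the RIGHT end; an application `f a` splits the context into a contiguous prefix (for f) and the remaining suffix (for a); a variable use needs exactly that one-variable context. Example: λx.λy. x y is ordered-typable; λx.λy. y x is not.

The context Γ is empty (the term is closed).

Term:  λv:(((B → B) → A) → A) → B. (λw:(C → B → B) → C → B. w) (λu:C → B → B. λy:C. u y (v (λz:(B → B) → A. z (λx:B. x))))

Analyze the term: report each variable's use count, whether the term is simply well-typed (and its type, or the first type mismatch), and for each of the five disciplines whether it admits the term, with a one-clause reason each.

variable uses: v [bound]: 1×, w [bound]: 1×, u [bound]: 1×, y [bound]: 1×, z [bound]: 1×, x [bound]: 1×
use order (left to right): w, u, y, v, z, x
typing: ✓ — ((((B → B) → A) → A) → B) → (C → B → B) → C → B
ordered ✗ (no ordered split (uses run w, u, y, v, z, x))
linear ✓ (v, w, u, y, z, x: one use apiece)
affine ✓ (none of v, w, u, y, z, x used more than once)
relevant ✓ (none of v, w, u, y, z, x goes unused)
unrestricted ✓ (well-typed at ((((B → B) → A) → A) → B) → (C → B → B) → C → B; no restrictions here)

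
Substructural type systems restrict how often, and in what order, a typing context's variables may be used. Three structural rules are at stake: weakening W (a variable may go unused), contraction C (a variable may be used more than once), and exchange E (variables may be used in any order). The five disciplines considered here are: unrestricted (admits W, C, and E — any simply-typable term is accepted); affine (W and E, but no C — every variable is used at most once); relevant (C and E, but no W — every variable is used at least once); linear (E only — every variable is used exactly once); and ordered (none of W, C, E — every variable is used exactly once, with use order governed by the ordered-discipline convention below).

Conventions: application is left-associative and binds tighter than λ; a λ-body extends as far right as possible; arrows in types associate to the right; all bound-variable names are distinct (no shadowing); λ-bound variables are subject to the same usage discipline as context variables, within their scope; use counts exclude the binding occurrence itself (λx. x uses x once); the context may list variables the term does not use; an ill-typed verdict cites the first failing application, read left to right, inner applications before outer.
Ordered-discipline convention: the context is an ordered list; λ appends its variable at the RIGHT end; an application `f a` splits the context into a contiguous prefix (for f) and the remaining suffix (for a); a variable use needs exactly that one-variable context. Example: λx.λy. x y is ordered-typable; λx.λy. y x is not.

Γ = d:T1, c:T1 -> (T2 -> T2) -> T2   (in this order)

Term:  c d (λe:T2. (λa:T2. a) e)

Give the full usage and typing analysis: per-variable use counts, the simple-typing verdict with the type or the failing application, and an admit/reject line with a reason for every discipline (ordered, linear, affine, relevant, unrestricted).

use counts: d: 1×; c: 1×; e [bound]: 1×; a [bound]: 1×
left-to-right use order: c, d, a, e
typing: the term checks, with type T2
ordered: ✗ — no contiguous prefix/suffix split fits c, d, a, e
linear: ✓ — single use per variable (d, c, e, a)
affine: ✓ — at most one use each (d, c, e, a)
relevant: ✓ — at least one use each (d, c, e, a)
unrestricted: ✓ — typability at T2 is all that's needed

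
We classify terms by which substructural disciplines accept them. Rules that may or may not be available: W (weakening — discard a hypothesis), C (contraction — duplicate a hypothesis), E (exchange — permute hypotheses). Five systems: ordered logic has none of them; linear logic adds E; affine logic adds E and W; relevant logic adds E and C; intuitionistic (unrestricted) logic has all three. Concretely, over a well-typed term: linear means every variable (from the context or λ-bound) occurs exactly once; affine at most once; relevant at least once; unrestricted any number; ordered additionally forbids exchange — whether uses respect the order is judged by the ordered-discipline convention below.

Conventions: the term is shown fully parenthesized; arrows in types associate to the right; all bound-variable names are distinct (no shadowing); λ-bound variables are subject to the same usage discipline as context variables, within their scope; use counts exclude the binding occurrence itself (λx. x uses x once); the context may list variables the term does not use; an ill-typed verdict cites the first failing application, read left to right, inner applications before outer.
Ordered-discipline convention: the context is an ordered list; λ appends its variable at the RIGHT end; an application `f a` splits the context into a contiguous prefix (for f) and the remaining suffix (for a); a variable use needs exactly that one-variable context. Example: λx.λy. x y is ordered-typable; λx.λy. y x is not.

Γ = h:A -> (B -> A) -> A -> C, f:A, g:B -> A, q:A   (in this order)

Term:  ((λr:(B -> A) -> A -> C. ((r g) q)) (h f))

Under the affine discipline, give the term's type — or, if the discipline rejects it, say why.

term : C
counts: h: 1×; f: 1×; g: 1×; q: 1×; r (bound): 1×
uses in reading order: r, g, q, h, f
typing: well-typed — term : C
summary: ordered ✗ · linear ✓ · affine ✓ · relevant ✓ · unrestricted ✓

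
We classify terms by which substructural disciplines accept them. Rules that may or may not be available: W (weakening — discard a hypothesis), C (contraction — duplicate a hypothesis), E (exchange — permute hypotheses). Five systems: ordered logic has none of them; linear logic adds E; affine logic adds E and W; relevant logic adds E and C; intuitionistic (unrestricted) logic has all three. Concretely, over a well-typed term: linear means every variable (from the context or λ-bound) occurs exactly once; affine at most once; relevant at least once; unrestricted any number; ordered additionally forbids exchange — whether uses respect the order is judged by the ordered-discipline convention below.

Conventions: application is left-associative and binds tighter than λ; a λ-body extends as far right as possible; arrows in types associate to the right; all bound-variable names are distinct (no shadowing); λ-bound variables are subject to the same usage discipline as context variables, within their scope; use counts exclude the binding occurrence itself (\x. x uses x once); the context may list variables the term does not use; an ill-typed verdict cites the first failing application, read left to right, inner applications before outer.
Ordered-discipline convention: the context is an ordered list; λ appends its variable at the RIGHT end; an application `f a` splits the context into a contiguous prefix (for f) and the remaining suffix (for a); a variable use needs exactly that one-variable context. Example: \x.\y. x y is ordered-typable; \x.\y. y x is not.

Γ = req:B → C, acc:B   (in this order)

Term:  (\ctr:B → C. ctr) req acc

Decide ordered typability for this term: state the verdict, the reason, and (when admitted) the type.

yes — req, acc, ctr: once each, no exchange needed; term : C
use counts: req ×1; acc ×1; ctr (λ-bound) ×1
use order (left to right): ctr, req, acc
typing: well-typed at C
across the five disciplines: ordered ✓ | linear ✓ | affine ✓ | relevant ✓ | unrestricted ✓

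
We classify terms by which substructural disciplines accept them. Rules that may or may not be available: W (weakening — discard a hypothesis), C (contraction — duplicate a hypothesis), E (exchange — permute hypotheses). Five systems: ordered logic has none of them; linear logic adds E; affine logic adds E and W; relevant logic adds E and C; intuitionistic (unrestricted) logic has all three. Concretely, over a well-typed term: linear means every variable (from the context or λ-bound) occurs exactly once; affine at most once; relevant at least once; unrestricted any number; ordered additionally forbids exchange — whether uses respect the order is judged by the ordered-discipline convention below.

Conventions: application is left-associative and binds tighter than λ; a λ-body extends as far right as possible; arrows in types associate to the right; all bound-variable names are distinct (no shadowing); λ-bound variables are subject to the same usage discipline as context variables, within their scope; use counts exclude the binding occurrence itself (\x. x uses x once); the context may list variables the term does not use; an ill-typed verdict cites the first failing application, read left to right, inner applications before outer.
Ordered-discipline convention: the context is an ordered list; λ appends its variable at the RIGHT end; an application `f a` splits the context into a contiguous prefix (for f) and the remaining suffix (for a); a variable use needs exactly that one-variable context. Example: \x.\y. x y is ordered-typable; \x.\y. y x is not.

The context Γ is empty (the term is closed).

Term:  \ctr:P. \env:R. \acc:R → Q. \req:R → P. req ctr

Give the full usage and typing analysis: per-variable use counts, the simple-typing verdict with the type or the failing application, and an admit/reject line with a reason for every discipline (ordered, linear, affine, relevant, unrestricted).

use counts: ctr [bound]: 1×; env [bound]: 0×; acc [bound]: 0×; req [bound]: 1×
use order (left to right): req, ctr
typing: ill-typed: a function awaiting R gets P
ordered: ✗ — a type mismatch blocks all five
linear: ✗ — the type mismatch rejects it
affine: ✗ — not simply typable
relevant: ✗ — fails simple typing
unrestricted: ✗ — a type mismatch blocks all five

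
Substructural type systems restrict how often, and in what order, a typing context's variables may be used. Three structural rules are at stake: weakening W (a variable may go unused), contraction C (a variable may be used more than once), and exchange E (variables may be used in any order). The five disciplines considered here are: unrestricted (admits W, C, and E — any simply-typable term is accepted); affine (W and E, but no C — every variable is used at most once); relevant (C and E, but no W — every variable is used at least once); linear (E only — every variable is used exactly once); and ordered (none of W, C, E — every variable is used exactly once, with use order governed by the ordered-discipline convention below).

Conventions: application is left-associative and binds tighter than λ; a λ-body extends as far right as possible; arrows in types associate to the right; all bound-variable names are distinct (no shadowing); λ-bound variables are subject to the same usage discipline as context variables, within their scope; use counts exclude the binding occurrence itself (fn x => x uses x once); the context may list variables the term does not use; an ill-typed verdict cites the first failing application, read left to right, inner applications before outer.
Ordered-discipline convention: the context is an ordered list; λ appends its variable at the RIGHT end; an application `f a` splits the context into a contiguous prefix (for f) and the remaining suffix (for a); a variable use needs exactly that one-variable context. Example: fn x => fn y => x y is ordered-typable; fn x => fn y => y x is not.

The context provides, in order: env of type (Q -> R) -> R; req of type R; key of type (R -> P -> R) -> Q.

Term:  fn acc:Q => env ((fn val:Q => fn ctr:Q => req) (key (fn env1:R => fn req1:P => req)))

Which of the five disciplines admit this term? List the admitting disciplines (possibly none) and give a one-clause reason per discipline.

admitting disciplines: unrestricted
variable uses: env: 1; req: 2; key: 1; acc (λ-bound): 0; val (λ-bound): 0; ctr (λ-bound): 0; env1 (λ-bound): 0; req1 (λ-bound): 0
use order (left to right): env, req, key, req
typing: well-typed — term : Q -> R
ordered: ✗ — uses contraction: req ×2; acc, val, ctr, env1, req1 left unused
linear: ✗ — uses contraction: req ×2; acc, val, ctr, env1, req1 left unused
affine: ✗ — uses contraction: req ×2
relevant: ✗ — acc, val, ctr, env1, req1 left unused
unrestricted: ✓ — well-typed at Q -> R; no restrictions here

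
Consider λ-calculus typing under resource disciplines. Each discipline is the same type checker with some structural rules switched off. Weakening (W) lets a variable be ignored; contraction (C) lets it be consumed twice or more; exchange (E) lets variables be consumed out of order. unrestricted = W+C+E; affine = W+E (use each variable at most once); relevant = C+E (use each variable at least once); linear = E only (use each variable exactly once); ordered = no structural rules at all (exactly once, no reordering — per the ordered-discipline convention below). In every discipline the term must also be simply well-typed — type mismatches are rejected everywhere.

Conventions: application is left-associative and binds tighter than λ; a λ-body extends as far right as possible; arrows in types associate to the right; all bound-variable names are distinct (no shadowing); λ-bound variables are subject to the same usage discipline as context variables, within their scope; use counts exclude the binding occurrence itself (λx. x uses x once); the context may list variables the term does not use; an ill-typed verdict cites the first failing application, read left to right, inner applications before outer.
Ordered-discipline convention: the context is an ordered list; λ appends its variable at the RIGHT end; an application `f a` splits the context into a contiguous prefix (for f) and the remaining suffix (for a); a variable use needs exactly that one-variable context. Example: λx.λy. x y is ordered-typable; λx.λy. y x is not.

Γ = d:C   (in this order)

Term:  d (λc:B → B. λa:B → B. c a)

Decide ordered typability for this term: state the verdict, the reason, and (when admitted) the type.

no — not simply typable
counts: d: 1, c [bound]: 1, a [bound]: 1
order of uses: d, c, a
typing: ill-typed: an argument B → B mismatches the expected B
all disciplines: ordered ✗ · linear ✗ · affine ✗ · relevant ✗ · unrestricted ✗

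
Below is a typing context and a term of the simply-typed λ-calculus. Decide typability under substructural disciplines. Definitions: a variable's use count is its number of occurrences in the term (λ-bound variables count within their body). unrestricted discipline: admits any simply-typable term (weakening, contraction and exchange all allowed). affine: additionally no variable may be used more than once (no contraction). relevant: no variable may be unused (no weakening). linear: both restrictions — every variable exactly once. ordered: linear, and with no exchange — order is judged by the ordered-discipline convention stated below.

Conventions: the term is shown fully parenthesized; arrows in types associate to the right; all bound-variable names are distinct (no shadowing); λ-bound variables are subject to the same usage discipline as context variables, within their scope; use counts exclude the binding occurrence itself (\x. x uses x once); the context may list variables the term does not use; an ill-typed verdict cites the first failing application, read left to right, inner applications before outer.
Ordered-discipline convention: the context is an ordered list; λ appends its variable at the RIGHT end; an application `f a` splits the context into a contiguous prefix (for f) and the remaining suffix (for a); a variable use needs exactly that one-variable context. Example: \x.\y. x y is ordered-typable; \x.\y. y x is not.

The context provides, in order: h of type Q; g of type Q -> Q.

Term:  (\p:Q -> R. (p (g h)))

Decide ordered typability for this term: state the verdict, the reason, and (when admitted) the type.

no — no contiguous prefix/suffix split fits p, g, h
use counts: h: 1; g: 1; p [bound]: 1
order of uses: p, g, h
typing: the term checks, with type (Q -> R) -> R
per-discipline verdicts: ordered ✗; linear ✓; affine ✓; relevant ✓; unrestricted ✓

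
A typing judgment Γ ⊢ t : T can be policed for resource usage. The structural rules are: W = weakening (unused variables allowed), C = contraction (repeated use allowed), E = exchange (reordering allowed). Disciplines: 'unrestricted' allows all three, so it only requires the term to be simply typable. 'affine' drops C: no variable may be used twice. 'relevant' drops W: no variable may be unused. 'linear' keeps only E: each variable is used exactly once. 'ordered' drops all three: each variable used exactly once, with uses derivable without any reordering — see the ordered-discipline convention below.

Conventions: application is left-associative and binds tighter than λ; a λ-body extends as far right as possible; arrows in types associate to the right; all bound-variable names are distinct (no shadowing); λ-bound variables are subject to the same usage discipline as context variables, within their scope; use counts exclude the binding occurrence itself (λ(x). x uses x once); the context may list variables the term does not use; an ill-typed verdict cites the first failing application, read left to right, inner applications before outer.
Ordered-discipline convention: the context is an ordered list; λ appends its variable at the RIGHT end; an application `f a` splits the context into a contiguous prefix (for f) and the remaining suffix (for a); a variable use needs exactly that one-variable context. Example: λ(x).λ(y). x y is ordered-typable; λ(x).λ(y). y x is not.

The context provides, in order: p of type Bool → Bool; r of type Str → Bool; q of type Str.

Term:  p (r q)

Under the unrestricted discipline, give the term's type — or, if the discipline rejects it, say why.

term : Bool
counts: p=1; r=1; q=1
use order (left to right): p, r, q
typing: well-typed — term : Bool
summary: ordered ✓ · linear ✓ · affine ✓ · relevant ✓ · unrestricted ✓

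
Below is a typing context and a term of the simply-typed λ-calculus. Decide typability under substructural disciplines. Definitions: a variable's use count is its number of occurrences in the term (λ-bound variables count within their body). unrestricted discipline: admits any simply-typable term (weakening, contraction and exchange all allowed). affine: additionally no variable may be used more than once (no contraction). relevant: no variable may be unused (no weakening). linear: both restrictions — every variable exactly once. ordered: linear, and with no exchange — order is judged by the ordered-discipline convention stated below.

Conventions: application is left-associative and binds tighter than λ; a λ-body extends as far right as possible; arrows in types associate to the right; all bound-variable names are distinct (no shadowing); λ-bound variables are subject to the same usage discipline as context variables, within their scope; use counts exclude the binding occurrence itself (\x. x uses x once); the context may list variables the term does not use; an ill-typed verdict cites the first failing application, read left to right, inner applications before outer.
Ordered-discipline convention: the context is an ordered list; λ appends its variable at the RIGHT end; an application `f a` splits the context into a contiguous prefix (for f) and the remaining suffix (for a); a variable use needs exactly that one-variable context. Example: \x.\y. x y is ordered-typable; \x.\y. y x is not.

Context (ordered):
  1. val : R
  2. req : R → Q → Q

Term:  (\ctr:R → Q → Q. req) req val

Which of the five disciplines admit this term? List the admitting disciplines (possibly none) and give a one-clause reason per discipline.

accepted by: unrestricted
use counts: val=1, req=2, ctr (bound)=0
uses in reading order: req, req, val
typing: ✓ — Q → Q
ordered: ✗ — repeated use of req ×2; needs weakening: ctr unused
linear: ✗ — repeated use of req ×2; needs weakening: ctr unused
affine: ✗ — repeated use of req ×2
relevant: ✗ — needs weakening: ctr unused
unrestricted: ✓ — well-typed at Q → Q; no restrictions here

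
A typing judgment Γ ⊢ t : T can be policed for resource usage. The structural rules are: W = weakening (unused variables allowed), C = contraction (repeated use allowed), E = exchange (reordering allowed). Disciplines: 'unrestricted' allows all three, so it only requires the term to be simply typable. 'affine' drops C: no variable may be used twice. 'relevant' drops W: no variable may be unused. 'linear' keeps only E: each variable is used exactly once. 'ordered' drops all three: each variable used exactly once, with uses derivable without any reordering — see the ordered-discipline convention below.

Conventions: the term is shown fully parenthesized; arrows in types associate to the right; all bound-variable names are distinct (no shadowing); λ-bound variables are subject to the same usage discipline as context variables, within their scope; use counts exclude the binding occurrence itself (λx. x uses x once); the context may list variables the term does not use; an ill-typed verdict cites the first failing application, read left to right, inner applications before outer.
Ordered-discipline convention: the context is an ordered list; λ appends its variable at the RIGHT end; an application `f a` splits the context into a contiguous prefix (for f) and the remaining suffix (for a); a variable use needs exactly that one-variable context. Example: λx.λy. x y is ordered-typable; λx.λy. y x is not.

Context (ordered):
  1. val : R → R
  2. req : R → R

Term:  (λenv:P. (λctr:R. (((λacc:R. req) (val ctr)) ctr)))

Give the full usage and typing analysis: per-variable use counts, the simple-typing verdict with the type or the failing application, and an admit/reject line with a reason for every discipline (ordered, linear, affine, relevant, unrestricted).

usage: val=1, req=1, env (bound)=0, ctr (bound)=2, acc (bound)=0
uses in reading order: req, val, ctr, ctr
typing: ✓ — P → R → R
ordered ✗ (uses contraction: ctr ×2; env, acc never used (weakening))
linear ✗ (uses contraction: ctr ×2; env, acc never used (weakening))
affine ✗ (uses contraction: ctr ×2)
relevant ✗ (env, acc never used (weakening))
unrestricted ✓ (well-typed at P → R → R; no restrictions here)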